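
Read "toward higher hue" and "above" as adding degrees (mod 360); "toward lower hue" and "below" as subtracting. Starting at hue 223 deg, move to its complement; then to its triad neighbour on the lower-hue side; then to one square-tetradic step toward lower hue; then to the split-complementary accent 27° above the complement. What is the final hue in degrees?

+180° (complement): 223 + 180 = 403 → 403 − 360 = 43°
−120° (triadic ↓): 43 − 120 = -77 → -77 + 360 = 283°
−90° (square ↓): 283 − 90 = 193°
+207° (split-comp 27° ↑): 193 + 207 = 400 → 400 − 360 = 40°

40°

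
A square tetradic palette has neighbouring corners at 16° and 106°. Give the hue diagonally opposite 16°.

196°

A square tetradic scheme places four hues 90° apart; opposite corners are 180° apart.
16 + 180 = 196°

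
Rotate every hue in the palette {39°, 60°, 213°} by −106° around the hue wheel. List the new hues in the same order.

39 − 106 = -67 → -67 + 360 = 293°
60 − 106 = -46 → -46 + 360 = 314°
213 − 106 = 107°

293°, 314°, 107°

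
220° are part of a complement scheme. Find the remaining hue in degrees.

40°

The complement sits 180° across the wheel.
The full set through 220° is {40°, 220°}.
Given {220°}, the missing hue is 40°.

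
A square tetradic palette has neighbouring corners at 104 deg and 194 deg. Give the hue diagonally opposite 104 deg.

284°

A square tetradic scheme places four hues 90° apart; opposite corners are 180° apart.
104 + 180 = 284°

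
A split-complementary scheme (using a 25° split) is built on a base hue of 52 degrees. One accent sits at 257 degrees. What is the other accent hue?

207°

Split-complementary hues sit 25° either side of the complement.
Complement of the base 52°: 52 + 180 = 232°
The given accent 257° is 25° one side of 232°; the other accent sits 25° the other side: 232 − 25 = 207°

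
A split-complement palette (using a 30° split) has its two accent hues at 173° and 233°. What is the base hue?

23°

The accents sit 30° either side of the complement, so the complement is their short-arc midpoint on the wheel.
Short-arc midpoint of 173° and 233°: 203°.
Base is 180° from the complement: 203 − 180 = 23°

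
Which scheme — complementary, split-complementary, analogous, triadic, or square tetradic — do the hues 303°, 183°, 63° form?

triadic

Sort the hues: 63°, 183°, 303°.
Successive gaps around the wheel: 120°, 120°, 120°.
Three hues equally spaced 120° apart form a triad.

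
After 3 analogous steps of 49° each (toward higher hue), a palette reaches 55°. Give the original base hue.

268°

3 steps of 49° (toward higher hue) give a net shift of +147°.
Start = end − shift: 55 − 147 = -92 → -92 + 360 = 268°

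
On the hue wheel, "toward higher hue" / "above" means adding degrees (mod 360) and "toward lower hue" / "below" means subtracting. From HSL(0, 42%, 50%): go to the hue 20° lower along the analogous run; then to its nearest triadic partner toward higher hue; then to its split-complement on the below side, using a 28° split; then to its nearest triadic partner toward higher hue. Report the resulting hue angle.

0 − 20 = -20 → -20 + 360 = 340°   (analog 20° ↓)
340 + 120 = 460 → 460 − 360 = 100°   (triadic ↑)
100 + 152 = 252°   (split-comp 28° ↓)
252 + 120 = 372 → 372 − 360 = 12°   (triadic ↑)

12°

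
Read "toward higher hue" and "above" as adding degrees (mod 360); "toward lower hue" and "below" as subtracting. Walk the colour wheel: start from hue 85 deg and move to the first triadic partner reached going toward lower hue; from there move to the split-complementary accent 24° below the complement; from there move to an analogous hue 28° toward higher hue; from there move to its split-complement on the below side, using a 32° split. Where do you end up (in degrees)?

297°

−120° (triadic ↓): 85 − 120 = -35 → -35 + 360 = 325°
+156° (split-comp 24° ↓): 325 + 156 = 481 → 481 − 360 = 121°
+28° (analog 28° ↑): 121 + 28 = 149°
+148° (split-comp 32° ↓): 149 + 148 = 297°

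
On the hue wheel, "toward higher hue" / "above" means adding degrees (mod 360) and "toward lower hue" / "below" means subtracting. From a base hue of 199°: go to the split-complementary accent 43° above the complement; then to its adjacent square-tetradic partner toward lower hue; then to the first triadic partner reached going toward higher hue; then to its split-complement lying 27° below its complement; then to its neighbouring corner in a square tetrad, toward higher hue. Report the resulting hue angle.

199 + 223 = 422 → 422 − 360 = 62°   (split-comp 43° ↑)
62 − 90 = -28 → -28 + 360 = 332°   (square ↓)
332 + 120 = 452 → 452 − 360 = 92°   (triadic ↑)
92 + 153 = 245°   (split-comp 27° ↓)
245 + 90 = 335°   (square ↑)

335°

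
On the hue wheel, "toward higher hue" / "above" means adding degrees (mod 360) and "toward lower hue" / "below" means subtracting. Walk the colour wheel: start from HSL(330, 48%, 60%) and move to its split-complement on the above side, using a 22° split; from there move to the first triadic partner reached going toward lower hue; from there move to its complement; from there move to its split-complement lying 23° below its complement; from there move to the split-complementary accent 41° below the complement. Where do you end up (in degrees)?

168°

330 + 202 = 532 → 532 − 360 = 172°   (split-comp 22° ↑)
172 − 120 = 52°   (triadic ↓)
52 + 180 = 232°   (complement)
232 + 157 = 389 → 389 − 360 = 29°   (split-comp 23° ↓)
29 + 139 = 168°   (split-comp 41° ↓)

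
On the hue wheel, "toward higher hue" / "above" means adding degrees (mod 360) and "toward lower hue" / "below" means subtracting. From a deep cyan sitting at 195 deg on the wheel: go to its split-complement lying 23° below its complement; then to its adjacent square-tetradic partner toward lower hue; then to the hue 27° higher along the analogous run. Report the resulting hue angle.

split-comp 23° ↓ +157°: 195 + 157 = 352°
square ↓ −90°: 352 − 90 = 262°
analog 27° ↑ +27°: 262 + 27 = 289°

289°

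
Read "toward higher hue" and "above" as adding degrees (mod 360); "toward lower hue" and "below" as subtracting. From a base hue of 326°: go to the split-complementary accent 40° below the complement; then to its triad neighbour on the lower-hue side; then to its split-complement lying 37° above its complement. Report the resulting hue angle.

203°

+140° (split-comp 40° ↓): 326 + 140 = 466 → 466 − 360 = 106°
−120° (triadic ↓): 106 − 120 = -14 → -14 + 360 = 346°
+217° (split-comp 37° ↑): 346 + 217 = 563 → 563 − 360 = 203°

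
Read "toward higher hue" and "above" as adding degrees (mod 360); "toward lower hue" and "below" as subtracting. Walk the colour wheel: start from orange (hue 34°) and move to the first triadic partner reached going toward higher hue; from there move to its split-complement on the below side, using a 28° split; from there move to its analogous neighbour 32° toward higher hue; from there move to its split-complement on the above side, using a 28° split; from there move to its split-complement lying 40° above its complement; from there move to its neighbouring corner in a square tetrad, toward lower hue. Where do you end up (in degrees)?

triadic ↑ +120°: 34 + 120 = 154°
split-comp 28° ↓ +152°: 154 + 152 = 306°
analog 32° ↑ +32°: 306 + 32 = 338°
split-comp 28° ↑ +208°: 338 + 208 = 546 → 546 − 360 = 186°
split-comp 40° ↑ +220°: 186 + 220 = 406 → 406 − 360 = 46°
square ↓ −90°: 46 − 90 = -44 → -44 + 360 = 316°

316°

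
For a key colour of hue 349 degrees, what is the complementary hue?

169°

The complement sits 180° across the wheel.
349 + 180 = 529 → 529 − 360 = 169°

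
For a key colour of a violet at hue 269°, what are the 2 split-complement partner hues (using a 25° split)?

64° and 114°

Complement of 269°: 269 + 180 = 449 → 449 − 360 = 89°
89 − 25 = 64°
89 + 25 = 114°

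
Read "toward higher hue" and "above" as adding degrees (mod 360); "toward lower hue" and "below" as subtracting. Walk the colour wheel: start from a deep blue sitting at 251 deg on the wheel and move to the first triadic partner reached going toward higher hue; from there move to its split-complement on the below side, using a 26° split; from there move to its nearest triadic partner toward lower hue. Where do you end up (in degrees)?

45°

triadic ↑ +120°: 251 + 120 = 371 → 371 − 360 = 11°
split-comp 26° ↓ +154°: 11 + 154 = 165°
triadic ↓ −120°: 165 − 120 = 45°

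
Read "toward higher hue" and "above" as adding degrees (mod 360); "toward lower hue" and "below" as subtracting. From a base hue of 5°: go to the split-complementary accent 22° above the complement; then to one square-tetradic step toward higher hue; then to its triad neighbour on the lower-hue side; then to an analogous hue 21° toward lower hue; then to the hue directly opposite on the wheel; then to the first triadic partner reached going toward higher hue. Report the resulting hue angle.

5 + 202 = 207°   (split-comp 22° ↑)
207 + 90 = 297°   (square ↑)
297 − 120 = 177°   (triadic ↓)
177 − 21 = 156°   (analog 21° ↓)
156 + 180 = 336°   (complement)
336 + 120 = 456 → 456 − 360 = 96°   (triadic ↑)

96°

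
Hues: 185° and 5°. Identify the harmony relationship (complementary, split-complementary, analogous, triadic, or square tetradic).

Sort the hues: 5°, 185°.
Successive gaps around the wheel: 180°, 180°.
Two hues 180° apart are complementary.

complementary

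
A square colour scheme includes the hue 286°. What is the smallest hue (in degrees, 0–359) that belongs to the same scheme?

16°

A square tetradic scheme places four hues every 90°.
The full set through 286° is {16°, 106°, 196°, 286°}.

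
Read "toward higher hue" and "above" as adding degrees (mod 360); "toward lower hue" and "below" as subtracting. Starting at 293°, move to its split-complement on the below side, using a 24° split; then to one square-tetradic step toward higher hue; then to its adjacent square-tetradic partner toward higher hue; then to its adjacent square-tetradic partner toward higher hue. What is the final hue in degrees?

+156° (split-comp 24° ↓): 293 + 156 = 449 → 449 − 360 = 89°
+90° (square ↑): 89 + 90 = 179°
+90° (square ↑): 179 + 90 = 269°
+90° (square ↑): 269 + 90 = 359°

359°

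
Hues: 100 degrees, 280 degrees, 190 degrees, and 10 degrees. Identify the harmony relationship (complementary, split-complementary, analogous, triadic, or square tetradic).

Sort the hues: 10°, 100°, 190°, 280°.
Successive gaps around the wheel: 90°, 90°, 90°, 90°.
Four hues every 90° form a square tetradic scheme.

square tetradic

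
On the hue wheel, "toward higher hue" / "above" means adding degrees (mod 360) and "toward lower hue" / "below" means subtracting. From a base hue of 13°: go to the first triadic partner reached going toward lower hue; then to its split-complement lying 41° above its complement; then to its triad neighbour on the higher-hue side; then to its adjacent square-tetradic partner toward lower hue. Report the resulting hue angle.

triadic ↓ −120°: 13 − 120 = -107 → -107 + 360 = 253°
split-comp 41° ↑ +221°: 253 + 221 = 474 → 474 − 360 = 114°
triadic ↑ +120°: 114 + 120 = 234°
square ↓ −90°: 234 − 90 = 144°

144°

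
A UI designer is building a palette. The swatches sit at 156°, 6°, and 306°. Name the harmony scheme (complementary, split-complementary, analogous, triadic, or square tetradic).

Sort the hues: 6°, 156°, 306°.
Successive gaps around the wheel: 150°, 150°, 60°.
Two 150° gaps and one 60° gap — a base hue opposite a pair of accents 30° either side of its complement — is the split-complementary pattern.

split-complementary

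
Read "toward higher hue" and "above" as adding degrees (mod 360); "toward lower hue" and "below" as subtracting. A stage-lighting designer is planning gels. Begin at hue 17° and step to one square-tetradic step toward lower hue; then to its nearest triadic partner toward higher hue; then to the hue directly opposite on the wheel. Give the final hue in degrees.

square ↓ −90°: 17 − 90 = -73 → -73 + 360 = 287°
triadic ↑ +120°: 287 + 120 = 407 → 407 − 360 = 47°
complement +180°: 47 + 180 = 227°

227°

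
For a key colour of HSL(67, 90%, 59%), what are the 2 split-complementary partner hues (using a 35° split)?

212° and 282°

Split-complementary hues sit 35° either side of the complement.
Complement of 67°: 67 + 180 = 247°
247 − 35 = 212°
247 + 35 = 282°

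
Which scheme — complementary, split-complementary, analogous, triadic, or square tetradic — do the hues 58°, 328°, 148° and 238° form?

square tetradic

Sort the hues: 58°, 148°, 238°, 328°.
Successive gaps around the wheel: 90°, 90°, 90°, 90°.
Four hues every 90° form a square tetradic scheme.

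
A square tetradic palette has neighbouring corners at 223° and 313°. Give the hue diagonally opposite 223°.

43°

A square tetradic scheme places four hues 90° apart; opposite corners are 180° apart.
223 + 180 = 403 → 403 − 360 = 43°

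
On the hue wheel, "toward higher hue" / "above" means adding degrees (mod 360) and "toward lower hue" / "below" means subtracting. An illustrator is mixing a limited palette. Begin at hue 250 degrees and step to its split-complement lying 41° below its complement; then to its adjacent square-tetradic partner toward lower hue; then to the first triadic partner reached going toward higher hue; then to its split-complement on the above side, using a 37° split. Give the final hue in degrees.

250 + 139 = 389 → 389 − 360 = 29°   (split-comp 41° ↓)
29 − 90 = -61 → -61 + 360 = 299°   (square ↓)
299 + 120 = 419 → 419 − 360 = 59°   (triadic ↑)
59 + 217 = 276°   (split-comp 37° ↑)

276°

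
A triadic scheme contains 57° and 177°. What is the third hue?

A triad spaces three hues 120° apart.
The full set is {57°, 177°, 297°}.

297°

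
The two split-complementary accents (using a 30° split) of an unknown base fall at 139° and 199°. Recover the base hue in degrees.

349°

The accents sit 30° either side of the complement, so the complement is their short-arc midpoint on the wheel.
Short-arc midpoint of 139° and 199°: 169°.
Base is 180° from the complement: 169 − 180 = -11 → -11 + 360 = 349°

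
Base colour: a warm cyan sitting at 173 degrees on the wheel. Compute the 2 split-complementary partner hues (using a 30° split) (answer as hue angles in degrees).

323° and 23°

Split-complementary hues sit 30° either side of the complement.
Complement of 173 degrees: 173 + 180 = 353°
353 − 30 = 323°
353 + 30 = 383 → 383 − 360 = 23°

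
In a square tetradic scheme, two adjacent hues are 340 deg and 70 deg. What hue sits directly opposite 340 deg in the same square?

160°

A square tetradic scheme places four hues 90° apart; opposite corners are 180° apart.
340 + 180 = 520 → 520 − 360 = 160°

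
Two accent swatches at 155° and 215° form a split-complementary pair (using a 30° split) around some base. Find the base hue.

The accents sit 30° either side of the complement, so the complement is their short-arc midpoint on the wheel.
Short-arc midpoint of 155° and 215°: 185°.
Base is 180° from the complement: 185 − 180 = 5°

5°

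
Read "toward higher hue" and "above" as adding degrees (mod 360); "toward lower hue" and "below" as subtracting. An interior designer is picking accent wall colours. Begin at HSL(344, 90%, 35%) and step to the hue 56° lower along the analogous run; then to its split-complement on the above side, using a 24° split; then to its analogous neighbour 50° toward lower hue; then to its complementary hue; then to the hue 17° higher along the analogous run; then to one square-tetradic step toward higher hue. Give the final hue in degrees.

9°

−56° (analog 56° ↓): 344 − 56 = 288°
+204° (split-comp 24° ↑): 288 + 204 = 492 → 492 − 360 = 132°
−50° (analog 50° ↓): 132 − 50 = 82°
+180° (complement): 82 + 180 = 262°
+17° (analog 17° ↑): 262 + 17 = 279°
+90° (square ↑): 279 + 90 = 369 → 369 − 360 = 9°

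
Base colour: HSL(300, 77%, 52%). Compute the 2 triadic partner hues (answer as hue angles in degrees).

A triad places three hues 120° apart.
300 + 120 = 420 → 420 − 360 = 60°
300 + 240 = 540 → 540 − 360 = 180°

60° and 180°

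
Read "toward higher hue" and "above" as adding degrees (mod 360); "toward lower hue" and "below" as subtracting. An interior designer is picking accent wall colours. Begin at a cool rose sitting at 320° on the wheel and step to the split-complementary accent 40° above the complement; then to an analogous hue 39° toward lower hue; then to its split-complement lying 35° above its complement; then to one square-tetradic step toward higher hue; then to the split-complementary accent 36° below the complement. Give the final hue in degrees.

230°

320 + 220 = 540 → 540 − 360 = 180°   (split-comp 40° ↑)
180 − 39 = 141°   (analog 39° ↓)
141 + 215 = 356°   (split-comp 35° ↑)
356 + 90 = 446 → 446 − 360 = 86°   (square ↑)
86 + 144 = 230°   (split-comp 36° ↓)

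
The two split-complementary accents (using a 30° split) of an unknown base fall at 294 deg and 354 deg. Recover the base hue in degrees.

144°

The accents sit 30° either side of the complement, so the complement is their short-arc midpoint on the wheel.
Short-arc midpoint of 294° and 354°: 324°.
Base is 180° from the complement: 324 − 180 = 144°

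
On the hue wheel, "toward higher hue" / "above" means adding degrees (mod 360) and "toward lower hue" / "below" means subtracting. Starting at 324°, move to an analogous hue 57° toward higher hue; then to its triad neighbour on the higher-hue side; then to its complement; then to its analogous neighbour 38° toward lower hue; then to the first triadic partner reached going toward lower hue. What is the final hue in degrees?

324 + 57 = 381 → 381 − 360 = 21°   (analog 57° ↑)
21 + 120 = 141°   (triadic ↑)
141 + 180 = 321°   (complement)
321 − 38 = 283°   (analog 38° ↓)
283 − 120 = 163°   (triadic ↓)

163°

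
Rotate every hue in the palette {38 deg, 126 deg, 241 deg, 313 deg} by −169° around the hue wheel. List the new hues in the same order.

38 − 169 = -131 → -131 + 360 = 229°
126 − 169 = -43 → -43 + 360 = 317°
241 − 169 = 72°
313 − 169 = 144°

229°, 317°, 72°, 144°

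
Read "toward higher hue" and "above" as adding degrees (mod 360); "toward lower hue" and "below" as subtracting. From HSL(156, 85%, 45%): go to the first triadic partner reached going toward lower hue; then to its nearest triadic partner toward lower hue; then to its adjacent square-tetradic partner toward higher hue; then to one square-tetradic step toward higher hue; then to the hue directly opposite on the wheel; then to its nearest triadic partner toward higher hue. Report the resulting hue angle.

triadic ↓ −120°: 156 − 120 = 36°
triadic ↓ −120°: 36 − 120 = -84 → -84 + 360 = 276°
square ↑ +90°: 276 + 90 = 366 → 366 − 360 = 6°
square ↑ +90°: 6 + 90 = 96°
complement +180°: 96 + 180 = 276°
triadic ↑ +120°: 276 + 120 = 396 → 396 − 360 = 36°

36°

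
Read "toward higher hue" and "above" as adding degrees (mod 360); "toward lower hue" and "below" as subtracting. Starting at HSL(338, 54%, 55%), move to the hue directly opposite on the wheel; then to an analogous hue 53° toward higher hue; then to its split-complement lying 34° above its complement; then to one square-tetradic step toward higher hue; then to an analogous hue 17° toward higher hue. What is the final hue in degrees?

172°

complement +180°: 338 + 180 = 518 → 518 − 360 = 158°
analog 53° ↑ +53°: 158 + 53 = 211°
split-comp 34° ↑ +214°: 211 + 214 = 425 → 425 − 360 = 65°
square ↑ +90°: 65 + 90 = 155°
analog 17° ↑ +17°: 155 + 17 = 172°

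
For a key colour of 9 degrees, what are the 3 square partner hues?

9 + 90 = 99°
9 + 180 = 189°
9 + 270 = 279°

99°, 189° and 279°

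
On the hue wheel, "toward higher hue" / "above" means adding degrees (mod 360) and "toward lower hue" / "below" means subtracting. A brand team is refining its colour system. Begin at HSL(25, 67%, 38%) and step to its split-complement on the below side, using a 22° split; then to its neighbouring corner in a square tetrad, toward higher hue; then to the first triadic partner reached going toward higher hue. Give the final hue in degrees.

33°

25 + 158 = 183°   (split-comp 22° ↓)
183 + 90 = 273°   (square ↑)
273 + 120 = 393 → 393 − 360 = 33°   (triadic ↑)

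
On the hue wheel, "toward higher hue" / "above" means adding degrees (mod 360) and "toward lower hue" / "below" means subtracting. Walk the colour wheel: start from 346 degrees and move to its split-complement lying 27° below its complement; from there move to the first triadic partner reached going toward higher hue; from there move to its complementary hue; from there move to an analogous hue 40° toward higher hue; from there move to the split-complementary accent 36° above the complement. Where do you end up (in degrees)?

346 + 153 = 499 → 499 − 360 = 139°   (split-comp 27° ↓)
139 + 120 = 259°   (triadic ↑)
259 + 180 = 439 → 439 − 360 = 79°   (complement)
79 + 40 = 119°   (analog 40° ↑)
119 + 216 = 335°   (split-comp 36° ↑)

335°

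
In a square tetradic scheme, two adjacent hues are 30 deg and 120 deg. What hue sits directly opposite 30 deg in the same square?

210°

A square tetradic scheme places four hues 90° apart; opposite corners are 180° apart.
30 + 180 = 210°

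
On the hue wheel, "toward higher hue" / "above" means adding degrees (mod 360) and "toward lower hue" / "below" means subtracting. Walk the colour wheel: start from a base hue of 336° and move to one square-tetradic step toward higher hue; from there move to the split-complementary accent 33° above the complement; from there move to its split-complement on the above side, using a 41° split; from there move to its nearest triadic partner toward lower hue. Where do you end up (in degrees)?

20°

square ↑ +90°: 336 + 90 = 426 → 426 − 360 = 66°
split-comp 33° ↑ +213°: 66 + 213 = 279°
split-comp 41° ↑ +221°: 279 + 221 = 500 → 500 − 360 = 140°
triadic ↓ −120°: 140 − 120 = 20°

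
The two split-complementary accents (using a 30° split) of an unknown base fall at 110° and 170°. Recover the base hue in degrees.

The accents sit 30° either side of the complement, so the complement is their short-arc midpoint on the wheel.
Short-arc midpoint of 110° and 170°: 140°.
Base is 180° from the complement: 140 − 180 = -40 → -40 + 360 = 320°

320°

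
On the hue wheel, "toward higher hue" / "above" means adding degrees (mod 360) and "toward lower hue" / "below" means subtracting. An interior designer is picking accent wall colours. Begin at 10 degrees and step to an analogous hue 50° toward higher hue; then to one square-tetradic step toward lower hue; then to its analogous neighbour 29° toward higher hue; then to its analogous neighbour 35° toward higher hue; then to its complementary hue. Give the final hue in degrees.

214°

+50° (analog 50° ↑): 10 + 50 = 60°
−90° (square ↓): 60 − 90 = -30 → -30 + 360 = 330°
+29° (analog 29° ↑): 330 + 29 = 359°
+35° (analog 35° ↑): 359 + 35 = 394 → 394 − 360 = 34°
+180° (complement): 34 + 180 = 214°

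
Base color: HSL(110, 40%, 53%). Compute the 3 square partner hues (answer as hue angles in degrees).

200°, 290°, 20°

A square tetradic scheme places four hues every 90°.
110 + 90 = 200°
110 + 180 = 290°
110 + 270 = 380 → 380 − 360 = 20°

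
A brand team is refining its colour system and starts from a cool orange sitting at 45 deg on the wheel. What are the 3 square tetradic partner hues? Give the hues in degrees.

135°, 225° and 315°

A square tetradic scheme places four hues every 90°.
45 + 90 = 135°
45 + 180 = 225°
45 + 270 = 315°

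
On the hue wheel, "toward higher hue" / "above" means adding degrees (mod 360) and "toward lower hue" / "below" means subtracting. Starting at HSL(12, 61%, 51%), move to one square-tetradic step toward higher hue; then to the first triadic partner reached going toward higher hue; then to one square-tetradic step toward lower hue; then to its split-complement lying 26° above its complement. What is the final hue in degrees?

square ↑ +90°: 12 + 90 = 102°
triadic ↑ +120°: 102 + 120 = 222°
square ↓ −90°: 222 − 90 = 132°
split-comp 26° ↑ +206°: 132 + 206 = 338°

338°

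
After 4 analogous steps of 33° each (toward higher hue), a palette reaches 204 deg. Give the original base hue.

4 steps of 33° (toward higher hue) give a net shift of +132°.
Start = end − shift: 204 − 132 = 72°

72°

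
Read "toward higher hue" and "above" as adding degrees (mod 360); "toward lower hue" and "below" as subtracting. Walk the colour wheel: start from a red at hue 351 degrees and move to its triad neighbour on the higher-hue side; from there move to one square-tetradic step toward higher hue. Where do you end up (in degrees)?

201°

triadic ↑ +120°: 351 + 120 = 471 → 471 − 360 = 111°
square ↑ +90°: 111 + 90 = 201°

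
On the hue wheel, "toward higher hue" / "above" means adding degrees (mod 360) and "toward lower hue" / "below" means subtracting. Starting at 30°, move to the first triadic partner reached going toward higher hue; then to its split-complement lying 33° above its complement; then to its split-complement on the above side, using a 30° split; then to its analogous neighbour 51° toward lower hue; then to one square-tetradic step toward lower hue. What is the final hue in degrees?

72°

+120° (triadic ↑): 30 + 120 = 150°
+213° (split-comp 33° ↑): 150 + 213 = 363 → 363 − 360 = 3°
+210° (split-comp 30° ↑): 3 + 210 = 213°
−51° (analog 51° ↓): 213 − 51 = 162°
−90° (square ↓): 162 − 90 = 72°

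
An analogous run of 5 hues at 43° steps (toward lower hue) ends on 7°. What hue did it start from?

4 steps of 43° (toward lower hue) give a net shift of −172°.
Start = end − shift: 7 + 172 = 179°

179°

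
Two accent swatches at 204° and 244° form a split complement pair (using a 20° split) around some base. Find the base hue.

44°

The accents sit 20° either side of the complement, so the complement is their short-arc midpoint on the wheel.
Short-arc midpoint of 204° and 244°: 224°.
Base is 180° from the complement: 224 − 180 = 44°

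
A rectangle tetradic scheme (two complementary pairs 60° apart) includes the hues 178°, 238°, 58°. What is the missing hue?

A rectangular tetradic uses two complementary pairs 60° apart: offsets 0°, 60°, 180°, 240°.
Among {58°, 178°, 238°}, 238° and 58° are a 180° pair.
The remaining hue 178° needs its own complement: 178 + 180 = 358°

358°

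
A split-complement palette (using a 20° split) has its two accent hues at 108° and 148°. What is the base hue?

The accents sit 20° either side of the complement, so the complement is their short-arc midpoint on the wheel.
Short-arc midpoint of 108° and 148°: 128°.
Base is 180° from the complement: 128 − 180 = -52 → -52 + 360 = 308°

308°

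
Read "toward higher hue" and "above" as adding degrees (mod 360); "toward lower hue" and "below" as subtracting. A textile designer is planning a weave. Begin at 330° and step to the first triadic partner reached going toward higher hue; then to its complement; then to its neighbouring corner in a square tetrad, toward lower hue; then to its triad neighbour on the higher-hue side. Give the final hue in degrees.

330 + 120 = 450 → 450 − 360 = 90°   (triadic ↑)
90 + 180 = 270°   (complement)
270 − 90 = 180°   (square ↓)
180 + 120 = 300°   (triadic ↑)

300°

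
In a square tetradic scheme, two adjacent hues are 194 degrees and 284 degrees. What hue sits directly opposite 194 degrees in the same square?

14°

A square tetradic scheme places four hues 90° apart; opposite corners are 180° apart.
194 + 180 = 374 → 374 − 360 = 14°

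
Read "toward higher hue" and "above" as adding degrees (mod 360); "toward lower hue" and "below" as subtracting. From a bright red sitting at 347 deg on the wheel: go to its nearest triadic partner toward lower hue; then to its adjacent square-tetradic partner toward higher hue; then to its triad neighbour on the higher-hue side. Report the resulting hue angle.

347 − 120 = 227°   (triadic ↓)
227 + 90 = 317°   (square ↑)
317 + 120 = 437 → 437 − 360 = 77°   (triadic ↑)

77°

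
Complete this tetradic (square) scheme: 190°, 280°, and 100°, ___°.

10°

A square tetradic scheme places four hues every 90°.
The full set through 100° is {10°, 100°, 190°, 280°}.
Given {100°, 190°, 280°}, the missing hue is 10°.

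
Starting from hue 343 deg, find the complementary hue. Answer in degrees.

The complement sits 180° across the wheel.
343 + 180 = 523 → 523 − 360 = 163°

163°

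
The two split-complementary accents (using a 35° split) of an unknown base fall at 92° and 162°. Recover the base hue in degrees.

The accents sit 35° either side of the complement, so the complement is their short-arc midpoint on the wheel.
Short-arc midpoint of 92° and 162°: 127°.
Base is 180° from the complement: 127 − 180 = -53 → -53 + 360 = 307°

307°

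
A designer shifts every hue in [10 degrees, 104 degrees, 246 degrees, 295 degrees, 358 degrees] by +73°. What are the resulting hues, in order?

83°, 177°, 319°, 8°, 71°

10 + 73 = 83°
104 + 73 = 177°
246 + 73 = 319°
295 + 73 = 368 → 368 − 360 = 8°
358 + 73 = 431 → 431 − 360 = 71°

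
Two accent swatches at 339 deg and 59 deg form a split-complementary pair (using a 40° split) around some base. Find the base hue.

The accents sit 40° either side of the complement, so the complement is their short-arc midpoint on the wheel.
Short-arc midpoint of 339° and 59°: 19°.
Base is 180° from the complement: 19 − 180 = -161 → -161 + 360 = 199°

199°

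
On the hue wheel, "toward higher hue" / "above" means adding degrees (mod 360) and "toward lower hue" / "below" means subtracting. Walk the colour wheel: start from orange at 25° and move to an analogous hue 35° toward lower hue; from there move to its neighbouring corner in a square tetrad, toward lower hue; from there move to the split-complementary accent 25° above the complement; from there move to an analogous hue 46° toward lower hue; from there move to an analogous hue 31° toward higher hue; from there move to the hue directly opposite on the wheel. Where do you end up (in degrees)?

analog 35° ↓ −35°: 25 − 35 = -10 → -10 + 360 = 350°
square ↓ −90°: 350 − 90 = 260°
split-comp 25° ↑ +205°: 260 + 205 = 465 → 465 − 360 = 105°
analog 46° ↓ −46°: 105 − 46 = 59°
analog 31° ↑ +31°: 59 + 31 = 90°
complement +180°: 90 + 180 = 270°

270°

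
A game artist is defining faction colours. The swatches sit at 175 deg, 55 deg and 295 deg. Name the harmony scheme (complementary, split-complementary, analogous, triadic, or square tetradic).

triadic

Sort the hues: 55°, 175°, 295°.
Successive gaps around the wheel: 120°, 120°, 120°.
Three hues equally spaced 120° apart form a triad.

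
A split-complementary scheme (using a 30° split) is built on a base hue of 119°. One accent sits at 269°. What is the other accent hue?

Split-complementary hues sit 30° either side of the complement.
Complement of the base 119°: 119 + 180 = 299°
The given accent 269° is 30° one side of 299°; the other accent sits 30° the other side: 299 + 30 = 329°

329°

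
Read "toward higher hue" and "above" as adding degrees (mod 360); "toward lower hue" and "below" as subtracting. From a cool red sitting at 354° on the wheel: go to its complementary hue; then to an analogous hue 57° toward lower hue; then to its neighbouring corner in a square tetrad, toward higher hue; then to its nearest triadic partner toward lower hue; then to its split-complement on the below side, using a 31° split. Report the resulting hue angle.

+180° (complement): 354 + 180 = 534 → 534 − 360 = 174°
−57° (analog 57° ↓): 174 − 57 = 117°
+90° (square ↑): 117 + 90 = 207°
−120° (triadic ↓): 207 − 120 = 87°
+149° (split-comp 31° ↓): 87 + 149 = 236°

236°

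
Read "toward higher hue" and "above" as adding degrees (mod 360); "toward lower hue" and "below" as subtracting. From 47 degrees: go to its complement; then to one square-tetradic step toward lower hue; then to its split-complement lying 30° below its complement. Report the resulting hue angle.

complement +180°: 47 + 180 = 227°
square ↓ −90°: 227 − 90 = 137°
split-comp 30° ↓ +150°: 137 + 150 = 287°

287°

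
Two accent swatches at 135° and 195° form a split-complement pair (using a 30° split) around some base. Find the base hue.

345°

The accents sit 30° either side of the complement, so the complement is their short-arc midpoint on the wheel.
Short-arc midpoint of 135° and 195°: 165°.
Base is 180° from the complement: 165 − 180 = -15 → -15 + 360 = 345°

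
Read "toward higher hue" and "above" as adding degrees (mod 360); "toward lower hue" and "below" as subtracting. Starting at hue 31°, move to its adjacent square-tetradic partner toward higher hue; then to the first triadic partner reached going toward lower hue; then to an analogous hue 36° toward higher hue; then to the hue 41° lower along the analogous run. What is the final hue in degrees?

356°

+90° (square ↑): 31 + 90 = 121°
−120° (triadic ↓): 121 − 120 = 1°
+36° (analog 36° ↑): 1 + 36 = 37°
−41° (analog 41° ↓): 37 − 41 = -4 → -4 + 360 = 356°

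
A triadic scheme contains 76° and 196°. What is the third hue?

A triad spaces three hues 120° apart.
The full set is {76°, 196°, 316°}.

316°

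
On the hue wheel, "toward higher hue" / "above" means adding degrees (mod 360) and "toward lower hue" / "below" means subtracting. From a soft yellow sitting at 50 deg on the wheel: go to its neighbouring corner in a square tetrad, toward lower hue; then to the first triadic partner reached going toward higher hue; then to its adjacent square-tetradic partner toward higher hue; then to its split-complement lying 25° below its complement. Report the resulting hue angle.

square ↓ −90°: 50 − 90 = -40 → -40 + 360 = 320°
triadic ↑ +120°: 320 + 120 = 440 → 440 − 360 = 80°
square ↑ +90°: 80 + 90 = 170°
split-comp 25° ↓ +155°: 170 + 155 = 325°

325°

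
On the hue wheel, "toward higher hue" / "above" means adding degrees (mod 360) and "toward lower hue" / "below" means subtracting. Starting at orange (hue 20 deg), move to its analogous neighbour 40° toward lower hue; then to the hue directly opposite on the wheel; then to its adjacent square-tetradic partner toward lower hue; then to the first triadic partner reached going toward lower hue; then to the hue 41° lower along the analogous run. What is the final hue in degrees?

20 − 40 = -20 → -20 + 360 = 340°   (analog 40° ↓)
340 + 180 = 520 → 520 − 360 = 160°   (complement)
160 − 90 = 70°   (square ↓)
70 − 120 = -50 → -50 + 360 = 310°   (triadic ↓)
310 − 41 = 269°   (analog 41° ↓)

269°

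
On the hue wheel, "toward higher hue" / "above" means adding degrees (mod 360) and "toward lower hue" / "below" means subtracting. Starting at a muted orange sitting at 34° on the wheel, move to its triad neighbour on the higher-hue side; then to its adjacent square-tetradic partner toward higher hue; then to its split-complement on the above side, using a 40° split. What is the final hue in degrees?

triadic ↑ +120°: 34 + 120 = 154°
square ↑ +90°: 154 + 90 = 244°
split-comp 40° ↑ +220°: 244 + 220 = 464 → 464 − 360 = 104°

104°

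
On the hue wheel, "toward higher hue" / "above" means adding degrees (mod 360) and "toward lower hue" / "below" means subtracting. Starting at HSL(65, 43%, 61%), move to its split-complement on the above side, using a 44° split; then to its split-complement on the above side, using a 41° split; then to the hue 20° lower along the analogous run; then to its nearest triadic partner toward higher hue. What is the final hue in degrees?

250°

+224° (split-comp 44° ↑): 65 + 224 = 289°
+221° (split-comp 41° ↑): 289 + 221 = 510 → 510 − 360 = 150°
−20° (analog 20° ↓): 150 − 20 = 130°
+120° (triadic ↑): 130 + 120 = 250°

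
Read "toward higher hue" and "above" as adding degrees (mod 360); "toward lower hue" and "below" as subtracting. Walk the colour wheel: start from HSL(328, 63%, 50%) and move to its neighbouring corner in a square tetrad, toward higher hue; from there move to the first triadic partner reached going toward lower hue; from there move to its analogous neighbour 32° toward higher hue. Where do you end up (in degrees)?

330°

square ↑ +90°: 328 + 90 = 418 → 418 − 360 = 58°
triadic ↓ −120°: 58 − 120 = -62 → -62 + 360 = 298°
analog 32° ↑ +32°: 298 + 32 = 330°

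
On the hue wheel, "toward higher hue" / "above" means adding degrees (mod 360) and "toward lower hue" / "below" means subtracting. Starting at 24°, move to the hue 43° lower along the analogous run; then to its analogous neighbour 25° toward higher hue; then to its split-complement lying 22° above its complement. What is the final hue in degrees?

208°

24 − 43 = -19 → -19 + 360 = 341°   (analog 43° ↓)
341 + 25 = 366 → 366 − 360 = 6°   (analog 25° ↑)
6 + 202 = 208°   (split-comp 22° ↑)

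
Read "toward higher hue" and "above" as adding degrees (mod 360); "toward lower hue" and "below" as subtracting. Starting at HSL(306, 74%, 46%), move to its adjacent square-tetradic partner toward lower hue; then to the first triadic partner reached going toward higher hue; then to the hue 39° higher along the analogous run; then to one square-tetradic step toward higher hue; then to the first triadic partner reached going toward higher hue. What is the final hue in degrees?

306 − 90 = 216°   (square ↓)
216 + 120 = 336°   (triadic ↑)
336 + 39 = 375 → 375 − 360 = 15°   (analog 39° ↑)
15 + 90 = 105°   (square ↑)
105 + 120 = 225°   (triadic ↑)

225°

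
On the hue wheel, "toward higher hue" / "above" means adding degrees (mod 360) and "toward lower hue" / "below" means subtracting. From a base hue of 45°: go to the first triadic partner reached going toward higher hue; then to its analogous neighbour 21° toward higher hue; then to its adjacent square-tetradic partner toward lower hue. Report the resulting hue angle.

96°

+120° (triadic ↑): 45 + 120 = 165°
+21° (analog 21° ↑): 165 + 21 = 186°
−90° (square ↓): 186 − 90 = 96°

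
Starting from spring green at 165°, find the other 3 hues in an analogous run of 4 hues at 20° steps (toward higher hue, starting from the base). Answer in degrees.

Analogous hues sit every 20° along the wheel.
165 + 20 = 185°
165 + 40 = 205°
165 + 60 = 225°

185°, 205°, 225°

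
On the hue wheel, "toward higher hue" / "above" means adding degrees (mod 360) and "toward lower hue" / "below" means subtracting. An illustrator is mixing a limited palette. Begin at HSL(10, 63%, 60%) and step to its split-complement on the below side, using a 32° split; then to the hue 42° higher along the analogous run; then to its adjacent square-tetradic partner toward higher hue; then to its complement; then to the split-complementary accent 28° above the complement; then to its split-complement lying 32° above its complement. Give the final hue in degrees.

10 + 148 = 158°   (split-comp 32° ↓)
158 + 42 = 200°   (analog 42° ↑)
200 + 90 = 290°   (square ↑)
290 + 180 = 470 → 470 − 360 = 110°   (complement)
110 + 208 = 318°   (split-comp 28° ↑)
318 + 212 = 530 → 530 − 360 = 170°   (split-comp 32° ↑)

170°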